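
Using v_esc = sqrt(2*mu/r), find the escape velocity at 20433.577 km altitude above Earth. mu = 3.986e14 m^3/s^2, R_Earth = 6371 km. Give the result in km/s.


r = 6371.0 + 20433.577 = 26804.5770 km = 2.6804577e+07 m
v_esc = sqrt(2*mu/r) = sqrt(2*3.986e14 / 2.6804577e+07)
v_esc = 5453.5483 m/s = 5.4535 km/s

5.4535 km/s


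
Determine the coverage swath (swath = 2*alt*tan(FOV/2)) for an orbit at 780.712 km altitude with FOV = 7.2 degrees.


FOV = 7.2 deg = 0.1256637 rad
swath = 2 * alt * tan(FOV/2) = 2 * 780.712 * tan(0.06283185)
swath = 2 * 780.712 * 0.06291467
swath = 98.2365 km

98.2365 km


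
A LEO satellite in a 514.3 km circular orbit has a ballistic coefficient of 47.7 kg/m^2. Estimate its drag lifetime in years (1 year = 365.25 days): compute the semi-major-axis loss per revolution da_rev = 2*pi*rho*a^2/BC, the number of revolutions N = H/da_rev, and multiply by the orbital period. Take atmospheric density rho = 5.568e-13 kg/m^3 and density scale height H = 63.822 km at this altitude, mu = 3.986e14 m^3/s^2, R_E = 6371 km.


a = R_E + alt = 6885.3000 km = 6.8853e+06 m
da_rev = 2*pi*rho*a^2/BC = 2*pi*5.568e-13*(6.8853e+06)^2/47.7 = 3.477014 m per revolution
N = H/da_rev = 63822.0000 m / 3.477014 m = 18355.4044 revolutions
P = 2*pi*sqrt(a^3/mu) = 5685.8516 s
lifetime = N*P = 18355.4044 * 5685.8516 = 1.0436611e+08 s = 1207.9410 days
years = 1207.9410 / 365.25 = 3.3072 years

3.3072 years


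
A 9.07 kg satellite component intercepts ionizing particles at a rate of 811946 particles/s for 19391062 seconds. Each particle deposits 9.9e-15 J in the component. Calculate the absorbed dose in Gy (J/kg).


Total energy deposited = rate * time * E_per
  = 811946 * 19391062 * 9.9e-15 = 0.1558705 J
Dose = E_total / mass = 0.1558705 / 9.07
Dose = 0.01718528 Gy

0.0172 Gy


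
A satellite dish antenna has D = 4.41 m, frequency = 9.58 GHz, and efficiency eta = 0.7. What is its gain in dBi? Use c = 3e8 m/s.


lambda = c/f = 3e8 / 9.58e+09 = 0.03131524 m
G = eta*(pi*D/lambda)^2 = 0.7*(pi*4.41/0.03131524)^2
G = 137013.5355 (linear)
G = 10*log10(137013.5355) = 51.3676 dBi

51.3676 dBi


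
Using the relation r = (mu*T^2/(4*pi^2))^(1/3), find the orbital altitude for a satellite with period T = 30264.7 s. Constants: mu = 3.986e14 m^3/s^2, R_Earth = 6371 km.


T = 30264.7 s
r = (mu*T^2/(4*pi^2))^(1/3) = (3.986e14 * 30264.7^2 / (4*pi^2))^(1/3)
r = 2.0990209e+07 m = 20990.2093 km
alt = r - R_E = 20990.2093 - 6371 = 14619.2093 km

14619.2093 km


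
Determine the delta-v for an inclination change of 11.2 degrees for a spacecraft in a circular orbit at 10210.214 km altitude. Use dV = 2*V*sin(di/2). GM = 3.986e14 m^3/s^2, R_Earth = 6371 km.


r = 16581.2140 km = 1.6581214e+07 m
V = sqrt(mu/r) = 4902.9841 m/s
di = 11.2 deg = 0.1954769 rad
dV = 2*V*sin(di/2) = 2*4902.9841*sin(0.09773844)
dV = 956.8948 m/s = 0.9568948 km/s

0.9569 km/s


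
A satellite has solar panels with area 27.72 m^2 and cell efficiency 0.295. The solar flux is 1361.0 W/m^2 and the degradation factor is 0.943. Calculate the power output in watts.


P = area * eta * S * degradation
P = 27.72 * 0.295 * 1361.0 * 0.943
P = 10495.0632 W

10495.0632 W


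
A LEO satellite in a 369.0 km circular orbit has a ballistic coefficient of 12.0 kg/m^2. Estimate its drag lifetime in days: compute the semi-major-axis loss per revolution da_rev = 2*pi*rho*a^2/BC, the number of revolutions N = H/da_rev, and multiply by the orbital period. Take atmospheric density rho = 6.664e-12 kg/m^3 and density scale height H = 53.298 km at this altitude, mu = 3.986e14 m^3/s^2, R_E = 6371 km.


a = R_E + alt = 6740.0000 km = 6.74e+06 m
da_rev = 2*pi*rho*a^2/BC = 2*pi*6.664e-12*(6.74e+06)^2/12.0 = 158.508809 m per revolution
N = H/da_rev = 53298.0000 m / 158.508809 m = 336.2463 revolutions
P = 2*pi*sqrt(a^3/mu) = 5506.8223 s
lifetime = N*P = 336.2463 * 5506.8223 = 1.8516486e+06 s = 21.4311 days

21.4311 days


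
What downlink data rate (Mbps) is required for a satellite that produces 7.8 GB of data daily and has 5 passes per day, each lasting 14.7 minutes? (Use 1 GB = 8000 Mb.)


total contact time = 5 * 14.7 * 60 = 4410.0000 s
data = 7.8 GB = 62400.0000 Mb
rate = 62400.0000 / 4410.0000 = 14.1497 Mbps

14.1497 Mbps


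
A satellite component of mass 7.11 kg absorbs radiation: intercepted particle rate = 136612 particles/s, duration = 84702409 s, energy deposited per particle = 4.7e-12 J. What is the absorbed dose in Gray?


Total energy deposited = rate * time * E_per
  = 136612 * 84702409 * 4.7e-12 = 54.3854 J
Dose = E_total / mass = 54.3854 / 7.11
Dose = 7.6491 Gy

7.6491 Gy


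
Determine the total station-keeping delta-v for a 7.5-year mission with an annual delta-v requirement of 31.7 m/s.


dV = rate * years = 31.7 * 7.5
dV = 237.7500 m/s

237.7500 m/s


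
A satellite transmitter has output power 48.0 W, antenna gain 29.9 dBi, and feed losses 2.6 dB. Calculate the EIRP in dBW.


Pt = 48.0 W = 16.8124 dBW
EIRP = Pt_dBW + Gt - losses = 16.8124 + 29.9 - 2.6 = 44.1124 dBW

44.1124 dBW


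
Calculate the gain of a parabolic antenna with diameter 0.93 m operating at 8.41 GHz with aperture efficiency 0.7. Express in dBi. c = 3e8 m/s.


lambda = c/f = 3e8 / 8.41e+09 = 0.03567182 m
G = eta*(pi*D/lambda)^2 = 0.7*(pi*0.93/0.03567182)^2
G = 4695.8386 (linear)
G = 10*log10(4695.8386) = 36.7171 dBi

36.7171 dBi


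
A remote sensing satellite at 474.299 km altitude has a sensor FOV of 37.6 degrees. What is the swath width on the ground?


FOV = 37.6 deg = 0.6562438 rad
swath = 2 * alt * tan(FOV/2) = 2 * 474.299 * tan(0.3281219)
swath = 2 * 474.299 * 0.3404278
swath = 322.9291 km

322.9291 km


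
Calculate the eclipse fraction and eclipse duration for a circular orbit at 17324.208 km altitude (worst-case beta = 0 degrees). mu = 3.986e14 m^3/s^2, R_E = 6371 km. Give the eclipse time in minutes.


r = 23695.2080 km
T = 604.9936 min
Eclipse fraction = arcsin(R_E/r)/pi = arcsin(6371.0000/23695.2080)/pi
= arcsin(0.2688729)/pi = 0.08665117
Eclipse duration = 0.08665117 * 604.9936 = 52.4234 min

52.4234 minutes


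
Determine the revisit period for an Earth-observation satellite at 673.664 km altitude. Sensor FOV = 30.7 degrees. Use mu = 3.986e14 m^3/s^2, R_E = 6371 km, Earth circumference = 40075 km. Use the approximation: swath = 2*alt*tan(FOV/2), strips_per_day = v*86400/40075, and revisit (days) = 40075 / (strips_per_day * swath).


swath = 2*673.664*tan(0.267908) = 369.8513 km
v = sqrt(mu/r) = 7522.0897 m/s = 7.5221 km/s
strips/day = v*86400/40075 = 7.5221*86400/40075 = 16.2173
coverage/day = strips * swath = 16.2173 * 369.8513 = 5997.9917 km
revisit = 40075 / 5997.9917 = 6.6814 days

6.6814 days


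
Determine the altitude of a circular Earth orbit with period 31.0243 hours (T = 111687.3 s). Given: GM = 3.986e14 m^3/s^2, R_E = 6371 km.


T = 111687.3 s
r = (mu*T^2/(4*pi^2))^(1/3) = (3.986e14 * 111687.3^2 / (4*pi^2))^(1/3)
r = 5.0125846e+07 m = 50125.8458 km
alt = r - R_E = 50125.8458 - 6371 = 43754.8458 km

43754.8458 km


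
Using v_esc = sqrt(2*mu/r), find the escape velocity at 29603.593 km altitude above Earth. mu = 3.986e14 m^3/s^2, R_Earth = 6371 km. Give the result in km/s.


r = 6371.0 + 29603.593 = 35974.5930 km = 3.5974593e+07 m
v_esc = sqrt(2*mu/r) = sqrt(2*3.986e14 / 3.5974593e+07)
v_esc = 4707.4498 m/s = 4.7074 km/s

4.7074 km/s


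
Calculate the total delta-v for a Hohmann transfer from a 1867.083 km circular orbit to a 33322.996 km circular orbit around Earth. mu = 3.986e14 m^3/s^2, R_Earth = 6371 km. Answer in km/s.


r1 = 8238.0830 km = 8.238083e+06 m
r2 = 39693.9960 km = 3.9693996e+07 m
dv1 = sqrt(mu/r1)*(sqrt(2*r2/(r1+r2)) - 1) = 1996.0594 m/s
dv2 = sqrt(mu/r2)*(1 - sqrt(2*r1/(r1+r2))) = 1310.9882 m/s
total dv = |dv1| + |dv2| = 1996.0594 + 1310.9882 = 3307.0476 m/s = 3.3070 km/s

3.3070 km/s


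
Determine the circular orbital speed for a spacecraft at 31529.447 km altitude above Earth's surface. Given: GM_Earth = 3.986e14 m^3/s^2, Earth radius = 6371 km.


r = R_E + alt = 6371.0 + 31529.447 = 37900.4470 km = 3.7900447e+07 m
v = sqrt(mu/r) = sqrt(3.986e14 / 3.7900447e+07) = 3242.9965 m/s = 3.2430 km/s

3.2430 km/s


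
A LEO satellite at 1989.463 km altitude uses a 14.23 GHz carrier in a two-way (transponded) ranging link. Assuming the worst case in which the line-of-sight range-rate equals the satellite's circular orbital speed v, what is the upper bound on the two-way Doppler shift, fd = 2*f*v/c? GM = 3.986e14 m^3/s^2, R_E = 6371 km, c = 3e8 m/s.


r = 8.360463e+06 m
v = sqrt(mu/r) = 6904.8378 m/s (worst-case radial velocity)
f = 14.23 GHz = 1.423e+10 Hz
fd = 2*f*v/c = 2*1.423e+10*6904.8378/3.0e+08
fd = 655038.9482 Hz

655038.9482 Hz


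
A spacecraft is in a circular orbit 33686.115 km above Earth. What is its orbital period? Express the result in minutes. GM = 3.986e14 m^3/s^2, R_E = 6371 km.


r = 40057.1150 km = 4.0057115e+07 m
T = 2*pi*sqrt(r^3/mu) = 2*pi*sqrt(6.4274544e+22 / 3.986e14)
T = 79786.7403 s = 1329.7790 min

1329.7790 minutes


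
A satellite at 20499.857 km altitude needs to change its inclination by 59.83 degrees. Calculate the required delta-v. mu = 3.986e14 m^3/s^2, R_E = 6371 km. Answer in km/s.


r = 26870.8570 km = 2.6870857e+07 m
V = sqrt(mu/r) = 3851.4821 m/s
di = 59.83 deg = 1.0442 rad
dV = 2*V*sin(di/2) = 2*3851.4821*sin(0.5221152)
dV = 3841.5813 m/s = 3.8416 km/s

3.8416 km/s


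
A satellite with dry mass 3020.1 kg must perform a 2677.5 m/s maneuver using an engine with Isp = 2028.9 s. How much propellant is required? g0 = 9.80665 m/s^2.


ve = Isp * g0 = 2028.9 * 9.80665 = 19896.712185 m/s
mass ratio = exp(dv/ve) = exp(2677.5/19896.712185) = 1.14404471
m_prop = m_dry * (mr - 1) = 3020.1 * (1.14404471 - 1)
m_prop = 435.0294 kg

435.0294 kg


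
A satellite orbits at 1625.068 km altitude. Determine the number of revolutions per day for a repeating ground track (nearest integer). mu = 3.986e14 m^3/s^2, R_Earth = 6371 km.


r = 7.996068e+06 m
T = 2*pi*sqrt(r^3/mu) = 7115.8361 s = 118.5973 min
revs/day = 1440 / 118.5973 = 12.1419
Rounded: 12 revolutions per day

12 revolutions per day


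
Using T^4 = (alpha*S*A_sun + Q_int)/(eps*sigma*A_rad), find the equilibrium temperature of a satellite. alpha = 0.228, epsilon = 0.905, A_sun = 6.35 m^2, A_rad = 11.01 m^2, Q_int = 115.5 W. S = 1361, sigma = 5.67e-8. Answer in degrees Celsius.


Numerator = alpha*S*A_sun + Q_int = 0.228*1361*6.35 + 115.5 = 2085.9558 W
Denominator = eps*sigma*A_rad = 0.905*5.67e-8*11.01 = 5.6496163e-07 W/K^4
T^4 = 3.6922079e+09 K^4
T = 246.5026 K = -26.6474 C

-26.6474 degrees Celsius


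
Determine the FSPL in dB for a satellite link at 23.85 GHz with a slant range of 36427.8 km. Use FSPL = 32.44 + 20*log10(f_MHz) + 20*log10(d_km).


f = 23.85 GHz = 23850.0000 MHz
d = 36427.8 km
FSPL = 32.44 + 20*log10(23850.0000) + 20*log10(36427.8)
FSPL = 32.44 + 87.5498 + 91.2287
FSPL = 211.2184 dB

211.2184 dB


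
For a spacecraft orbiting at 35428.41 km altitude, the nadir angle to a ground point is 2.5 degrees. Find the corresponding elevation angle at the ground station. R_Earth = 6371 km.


r = R_E + alt = 41799.4100 km
Law of sines in the satellite / Earth-center / ground-point triangle:
  sin(nadir)/R_E = sin(90 + el)/r  =>  cos(el) = (r/R_E)*sin(nadir)
cos(el) = (41799.4100 / 6371.0000) * sin(2.5 deg) = 0.2861819
el = arccos(0.2861819) = 73.3705 deg
(Earth-central angle = 90 - nadir - el = 14.1295 deg)

73.3705 degrees


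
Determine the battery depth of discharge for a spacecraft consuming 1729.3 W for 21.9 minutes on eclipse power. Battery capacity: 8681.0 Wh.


E_used = P * t / 60 = 1729.3 * 21.9 / 60 = 631.1945 Wh
DOD = E_used / E_total * 100 = 631.1945 / 8681.0 * 100
DOD = 7.2710 %

7.2710 %


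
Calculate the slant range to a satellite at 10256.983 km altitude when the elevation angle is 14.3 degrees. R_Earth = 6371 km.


h = 10256.983 km, el = 14.3 deg
d = -R_E*sin(el) + sqrt((R_E*sin(el))^2 + 2*R_E*h + h^2)
d = -6371.0000*sin(0.2495821) + sqrt((6371.0000*0.246999)^2 + 2*6371.0000*10256.983 + 10256.983^2)
d = 13865.8152 km

13865.8152 km


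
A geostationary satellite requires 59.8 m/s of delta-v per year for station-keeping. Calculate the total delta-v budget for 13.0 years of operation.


dV = rate * years = 59.8 * 13.0
dV = 777.4000 m/s

777.4000 m/s


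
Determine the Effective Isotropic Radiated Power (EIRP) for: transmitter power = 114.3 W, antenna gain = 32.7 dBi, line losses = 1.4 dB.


Pt = 114.3 W = 20.5805 dBW
EIRP = Pt_dBW + Gt - losses = 20.5805 + 32.7 - 1.4 = 51.8805 dBW

51.8805 dBW


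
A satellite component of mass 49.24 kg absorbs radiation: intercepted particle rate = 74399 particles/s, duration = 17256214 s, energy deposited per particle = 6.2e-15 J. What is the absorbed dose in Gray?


Total energy deposited = rate * time * E_per
  = 74399 * 17256214 * 6.2e-15 = 0.007959839 J
Dose = E_total / mass = 0.007959839 / 49.24
Dose = 1.6165393e-04 Gy

1.6165e-04 Gy


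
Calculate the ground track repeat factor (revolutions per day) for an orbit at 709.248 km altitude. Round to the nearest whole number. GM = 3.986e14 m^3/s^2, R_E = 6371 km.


r = 7.080248e+06 m
T = 2*pi*sqrt(r^3/mu) = 5929.0338 s = 98.8172 min
revs/day = 1440 / 98.8172 = 14.5724
Rounded: 15 revolutions per day

15 revolutions per day


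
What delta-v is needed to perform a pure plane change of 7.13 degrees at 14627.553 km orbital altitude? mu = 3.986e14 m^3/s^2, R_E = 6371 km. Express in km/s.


r = 20998.5530 km = 2.0998553e+07 m
V = sqrt(mu/r) = 4356.8636 m/s
di = 7.13 deg = 0.124442 rad
dV = 2*V*sin(di/2) = 2*4356.8636*sin(0.06222099)
dV = 541.8269 m/s = 0.5418269 km/s

0.5418 km/s


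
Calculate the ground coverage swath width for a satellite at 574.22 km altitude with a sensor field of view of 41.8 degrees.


FOV = 41.8 deg = 0.7295476 rad
swath = 2 * alt * tan(FOV/2) = 2 * 574.22 * tan(0.3647738)
swath = 2 * 574.22 * 0.3818629
swath = 438.5466 km

438.5466 km


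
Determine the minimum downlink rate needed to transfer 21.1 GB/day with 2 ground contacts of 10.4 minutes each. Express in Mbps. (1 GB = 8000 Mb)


total contact time = 2 * 10.4 * 60 = 1248.0000 s
data = 21.1 GB = 168800.0000 Mb
rate = 168800.0000 / 1248.0000 = 135.2564 Mbps

135.2564 Mbps


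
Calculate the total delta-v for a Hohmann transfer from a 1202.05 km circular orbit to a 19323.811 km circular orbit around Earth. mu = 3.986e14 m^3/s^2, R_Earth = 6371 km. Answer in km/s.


r1 = 7573.0500 km = 7.57305e+06 m
r2 = 25694.8110 km = 2.5694811e+07 m
dv1 = sqrt(mu/r1)*(sqrt(2*r2/(r1+r2)) - 1) = 1761.9959 m/s
dv2 = sqrt(mu/r2)*(1 - sqrt(2*r1/(r1+r2))) = 1281.0717 m/s
total dv = |dv1| + |dv2| = 1761.9959 + 1281.0717 = 3043.0676 m/s = 3.0431 km/s

3.0431 km/s


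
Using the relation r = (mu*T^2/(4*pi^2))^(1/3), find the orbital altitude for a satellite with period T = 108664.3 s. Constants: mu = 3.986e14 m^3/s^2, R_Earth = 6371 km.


T = 108664.3 s
r = (mu*T^2/(4*pi^2))^(1/3) = (3.986e14 * 108664.3^2 / (4*pi^2))^(1/3)
r = 4.9217224e+07 m = 49217.2235 km
alt = r - R_E = 49217.2235 - 6371 = 42846.2235 km

42846.2235 km


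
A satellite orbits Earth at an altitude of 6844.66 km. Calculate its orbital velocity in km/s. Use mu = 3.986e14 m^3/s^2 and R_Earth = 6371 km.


r = R_E + alt = 6371.0 + 6844.66 = 13215.6600 km = 1.321566e+07 m
v = sqrt(mu/r) = sqrt(3.986e14 / 1.321566e+07) = 5491.9202 m/s = 5.4919 km/s

5.4919 km/s


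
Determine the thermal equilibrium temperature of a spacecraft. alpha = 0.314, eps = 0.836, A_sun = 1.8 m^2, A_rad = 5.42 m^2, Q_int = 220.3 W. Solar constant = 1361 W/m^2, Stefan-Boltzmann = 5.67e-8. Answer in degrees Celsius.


Numerator = alpha*S*A_sun + Q_int = 0.314*1361*1.8 + 220.3 = 989.5372 W
Denominator = eps*sigma*A_rad = 0.836*5.67e-8*5.42 = 2.569145e-07 W/K^4
T^4 = 3.8516206e+09 K^4
T = 249.1213 K = -24.0287 C

-24.0287 degrees Celsius


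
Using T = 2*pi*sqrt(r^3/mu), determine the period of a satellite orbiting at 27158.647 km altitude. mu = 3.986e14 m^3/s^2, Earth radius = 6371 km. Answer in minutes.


r = 33529.6470 km = 3.3529647e+07 m
T = 2*pi*sqrt(r^3/mu) = 2*pi*sqrt(3.7695277e+22 / 3.986e14)
T = 61101.8969 s = 1018.3649 min

1018.3649 minutes


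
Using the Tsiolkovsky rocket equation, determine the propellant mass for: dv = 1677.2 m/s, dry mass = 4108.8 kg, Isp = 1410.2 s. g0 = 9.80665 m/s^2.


ve = Isp * g0 = 1410.2 * 9.80665 = 13829.337830 m/s
mass ratio = exp(dv/ve) = exp(1677.2/13829.337830) = 1.12893917
m_prop = m_dry * (mr - 1) = 4108.8 * (1.12893917 - 1)
m_prop = 529.7853 kg

529.7853 kg


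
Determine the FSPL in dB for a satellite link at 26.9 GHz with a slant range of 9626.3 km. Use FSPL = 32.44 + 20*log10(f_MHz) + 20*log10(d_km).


f = 26.9 GHz = 26900.0000 MHz
d = 9626.3 km
FSPL = 32.44 + 20*log10(26900.0000) + 20*log10(9626.3)
FSPL = 32.44 + 88.5950 + 79.6692
FSPL = 200.7042 dB

200.7042 dB


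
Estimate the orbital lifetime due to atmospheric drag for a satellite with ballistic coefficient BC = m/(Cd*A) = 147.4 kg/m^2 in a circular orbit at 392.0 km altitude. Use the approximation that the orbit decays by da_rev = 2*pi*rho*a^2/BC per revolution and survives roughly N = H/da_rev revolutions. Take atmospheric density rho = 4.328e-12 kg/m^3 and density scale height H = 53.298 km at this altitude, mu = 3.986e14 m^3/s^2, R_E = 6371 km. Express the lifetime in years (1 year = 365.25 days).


a = R_E + alt = 6763.0000 km = 6.763e+06 m
da_rev = 2*pi*rho*a^2/BC = 2*pi*4.328e-12*(6.763e+06)^2/147.4 = 8.438173 m per revolution
N = H/da_rev = 53298.0000 m / 8.438173 m = 6316.2964 revolutions
P = 2*pi*sqrt(a^3/mu) = 5535.0341 s
lifetime = N*P = 6316.2964 * 5535.0341 = 3.4960916e+07 s = 404.6402 days
years = 404.6402 / 365.25 = 1.1078 years

1.1078 years


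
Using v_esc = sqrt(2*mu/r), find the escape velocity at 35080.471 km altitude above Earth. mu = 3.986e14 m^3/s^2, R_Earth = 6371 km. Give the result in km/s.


r = 6371.0 + 35080.471 = 41451.4710 km = 4.1451471e+07 m
v_esc = sqrt(2*mu/r) = sqrt(2*3.986e14 / 4.1451471e+07)
v_esc = 4385.4450 m/s = 4.3854 km/s

4.3854 km/s


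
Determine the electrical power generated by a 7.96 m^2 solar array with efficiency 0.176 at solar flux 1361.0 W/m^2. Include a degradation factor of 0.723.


P = area * eta * S * degradation
P = 7.96 * 0.176 * 1361.0 * 0.723
P = 1378.5488 W

1378.5488 W


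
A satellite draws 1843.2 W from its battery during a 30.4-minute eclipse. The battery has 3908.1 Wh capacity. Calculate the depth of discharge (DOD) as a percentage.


E_used = P * t / 60 = 1843.2 * 30.4 / 60 = 933.8880 Wh
DOD = E_used / E_total * 100 = 933.8880 / 3908.1 * 100
DOD = 23.8962 %

23.8962 %


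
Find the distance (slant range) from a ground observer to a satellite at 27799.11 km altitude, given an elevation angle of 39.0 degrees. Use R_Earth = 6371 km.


h = 27799.11 km, el = 39.0 deg
d = -R_E*sin(el) + sqrt((R_E*sin(el))^2 + 2*R_E*h + h^2)
d = -6371.0000*sin(0.6806784) + sqrt((6371.0000*0.6293204)^2 + 2*6371.0000*27799.11 + 27799.11^2)
d = 29800.0965 km

29800.0965 km


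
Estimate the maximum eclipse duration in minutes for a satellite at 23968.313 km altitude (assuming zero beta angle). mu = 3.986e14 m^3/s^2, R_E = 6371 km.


r = 30339.3130 km
T = 876.5336 min
Eclipse fraction = arcsin(R_E/r)/pi = arcsin(6371.0000/30339.3130)/pi
= arcsin(0.2099916)/pi = 0.06734366
Eclipse duration = 0.06734366 * 876.5336 = 59.0290 min

59.0290 minutes


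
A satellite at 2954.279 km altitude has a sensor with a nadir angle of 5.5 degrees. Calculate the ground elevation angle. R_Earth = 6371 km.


r = R_E + alt = 9325.2790 km
Law of sines in the satellite / Earth-center / ground-point triangle:
  sin(nadir)/R_E = sin(90 + el)/r  =>  cos(el) = (r/R_E)*sin(nadir)
cos(el) = (9325.2790 / 6371.0000) * sin(5.5 deg) = 0.1402901
el = arccos(0.1402901) = 81.9354 deg
(Earth-central angle = 90 - nadir - el = 2.5646 deg)

81.9354 degrees


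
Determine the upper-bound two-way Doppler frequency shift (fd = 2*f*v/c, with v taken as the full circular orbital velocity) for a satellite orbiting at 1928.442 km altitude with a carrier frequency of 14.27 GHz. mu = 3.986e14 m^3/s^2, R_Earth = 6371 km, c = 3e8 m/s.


r = 8.299442e+06 m
v = sqrt(mu/r) = 6930.1750 m/s (worst-case radial velocity)
f = 14.27 GHz = 1.427e+10 Hz
fd = 2*f*v/c = 2*1.427e+10*6930.1750/3.0e+08
fd = 659290.6461 Hz

659290.6461 Hz


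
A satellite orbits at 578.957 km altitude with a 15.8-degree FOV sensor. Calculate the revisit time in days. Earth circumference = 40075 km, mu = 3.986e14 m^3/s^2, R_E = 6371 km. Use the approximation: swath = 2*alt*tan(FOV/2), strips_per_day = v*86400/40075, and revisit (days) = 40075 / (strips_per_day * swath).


swath = 2*578.957*tan(0.137881) = 160.6738 km
v = sqrt(mu/r) = 7573.1680 m/s = 7.5732 km/s
strips/day = v*86400/40075 = 7.5732*86400/40075 = 16.3274
coverage/day = strips * swath = 16.3274 * 160.6738 = 2623.3908 km
revisit = 40075 / 2623.3908 = 15.2760 days

15.2760 days


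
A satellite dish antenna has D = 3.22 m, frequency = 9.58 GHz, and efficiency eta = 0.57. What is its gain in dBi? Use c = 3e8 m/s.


lambda = c/f = 3e8 / 9.58e+09 = 0.03131524 m
G = eta*(pi*D/lambda)^2 = 0.57*(pi*3.22/0.03131524)^2
G = 59480.5332 (linear)
G = 10*log10(59480.5332) = 47.7437 dBi

47.7437 dBi


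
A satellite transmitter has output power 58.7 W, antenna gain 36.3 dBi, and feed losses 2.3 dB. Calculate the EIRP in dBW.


Pt = 58.7 W = 17.6864 dBW
EIRP = Pt_dBW + Gt - losses = 17.6864 + 36.3 - 2.3 = 51.6864 dBW

51.6864 dBW


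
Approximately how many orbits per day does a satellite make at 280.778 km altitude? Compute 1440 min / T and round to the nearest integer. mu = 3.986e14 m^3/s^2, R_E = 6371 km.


r = 6.651778e+06 m
T = 2*pi*sqrt(r^3/mu) = 5399.0561 s = 89.9843 min
revs/day = 1440 / 89.9843 = 16.0028
Rounded: 16 revolutions per day

16 revolutions per day


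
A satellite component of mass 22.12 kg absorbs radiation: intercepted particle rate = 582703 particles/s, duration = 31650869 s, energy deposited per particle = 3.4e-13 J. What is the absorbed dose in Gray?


Total energy deposited = rate * time * E_per
  = 582703 * 31650869 * 3.4e-13 = 6.2706 J
Dose = E_total / mass = 6.2706 / 22.12
Dose = 0.2834828 Gy

0.2835 Gy


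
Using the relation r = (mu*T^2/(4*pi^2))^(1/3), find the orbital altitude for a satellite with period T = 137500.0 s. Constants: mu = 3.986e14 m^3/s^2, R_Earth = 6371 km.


T = 137500.0 s
r = (mu*T^2/(4*pi^2))^(1/3) = (3.986e14 * 137500.0^2 / (4*pi^2))^(1/3)
r = 5.7578585e+07 m = 57578.5846 km
alt = r - R_E = 57578.5846 - 6371 = 51207.5846 km

51207.5846 km


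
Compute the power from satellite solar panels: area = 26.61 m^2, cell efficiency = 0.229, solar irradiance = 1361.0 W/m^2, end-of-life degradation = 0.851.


P = area * eta * S * degradation
P = 26.61 * 0.229 * 1361.0 * 0.851
P = 7057.7788 W

7057.7788 W


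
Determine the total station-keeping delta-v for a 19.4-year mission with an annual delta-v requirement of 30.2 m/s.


dV = rate * years = 30.2 * 19.4
dV = 585.8800 m/s

585.8800 m/s


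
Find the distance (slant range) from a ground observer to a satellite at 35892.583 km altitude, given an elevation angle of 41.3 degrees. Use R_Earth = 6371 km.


h = 35892.583 km, el = 41.3 deg
d = -R_E*sin(el) + sqrt((R_E*sin(el))^2 + 2*R_E*h + h^2)
d = -6371.0000*sin(0.720821) + sqrt((6371.0000*0.6600017)^2 + 2*6371.0000*35892.583 + 35892.583^2)
d = 37786.8160 km

37786.8160 km


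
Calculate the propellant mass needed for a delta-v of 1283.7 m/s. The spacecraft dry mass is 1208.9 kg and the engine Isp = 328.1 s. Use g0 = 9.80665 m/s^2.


ve = Isp * g0 = 328.1 * 9.80665 = 3217.561865 m/s
mass ratio = exp(dv/ve) = exp(1283.7/3217.561865) = 1.49028397
m_prop = m_dry * (mr - 1) = 1208.9 * (1.49028397 - 1)
m_prop = 592.7043 kg

592.7043 kg


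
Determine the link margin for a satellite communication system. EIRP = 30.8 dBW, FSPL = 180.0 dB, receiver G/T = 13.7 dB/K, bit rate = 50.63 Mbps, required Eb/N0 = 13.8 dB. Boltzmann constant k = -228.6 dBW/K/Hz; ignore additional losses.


C/N0 = EIRP - FSPL + G/T - k = 30.8 - 180.0 + 13.7 - (-228.6)
C/N0 = 93.1000 dB-Hz
R_b = 50.63 Mbps = 5.063e+07 bps -> 10*log10(R_b) = 77.0441 dB-Hz
Eb/N0 = C/N0 - 10*log10(R_b) = 93.1000 - 77.0441 = 16.0559 dB
Margin = Eb/N0 - Eb/N0_req = 16.0559 - 13.8 = 2.2559 dB (link closes)

2.2559 dB


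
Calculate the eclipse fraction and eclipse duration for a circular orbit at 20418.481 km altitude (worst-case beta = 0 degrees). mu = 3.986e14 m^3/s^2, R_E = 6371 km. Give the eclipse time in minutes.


r = 26789.4810 km
T = 727.2880 min
Eclipse fraction = arcsin(R_E/r)/pi = arcsin(6371.0000/26789.4810)/pi
= arcsin(0.2378172)/pi = 0.07643193
Eclipse duration = 0.07643193 * 727.2880 = 55.5880 min

55.5880 minutes


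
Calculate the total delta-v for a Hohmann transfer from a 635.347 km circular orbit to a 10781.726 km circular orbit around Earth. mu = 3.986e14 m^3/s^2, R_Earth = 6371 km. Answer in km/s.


r1 = 7006.3470 km = 7.006347e+06 m
r2 = 17152.7260 km = 1.7152726e+07 m
dv1 = sqrt(mu/r1)*(sqrt(2*r2/(r1+r2)) - 1) = 1445.3945 m/s
dv2 = sqrt(mu/r2)*(1 - sqrt(2*r1/(r1+r2))) = 1149.2865 m/s
total dv = |dv1| + |dv2| = 1445.3945 + 1149.2865 = 2594.6809 m/s = 2.5947 km/s

2.5947 km/s


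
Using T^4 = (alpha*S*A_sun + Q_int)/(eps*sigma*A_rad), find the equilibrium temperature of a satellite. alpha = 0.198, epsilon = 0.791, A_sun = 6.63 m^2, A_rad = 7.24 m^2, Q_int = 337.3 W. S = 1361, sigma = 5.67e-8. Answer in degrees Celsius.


Numerator = alpha*S*A_sun + Q_int = 0.198*1361*6.63 + 337.3 = 2123.9391 W
Denominator = eps*sigma*A_rad = 0.791*5.67e-8*7.24 = 3.2471183e-07 W/K^4
T^4 = 6.5409971e+09 K^4
T = 284.3878 K = 11.2378 C

11.2378 degrees Celsius


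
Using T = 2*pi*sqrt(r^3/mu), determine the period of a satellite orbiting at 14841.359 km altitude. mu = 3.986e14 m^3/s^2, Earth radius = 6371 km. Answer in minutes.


r = 21212.3590 km = 2.1212359e+07 m
T = 2*pi*sqrt(r^3/mu) = 2*pi*sqrt(9.5448016e+21 / 3.986e14)
T = 30746.4284 s = 512.4405 min

512.4405 minutes


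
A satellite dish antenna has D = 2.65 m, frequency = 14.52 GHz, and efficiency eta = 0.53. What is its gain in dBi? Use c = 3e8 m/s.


lambda = c/f = 3e8 / 1.452e+10 = 0.02066116 m
G = eta*(pi*D/lambda)^2 = 0.53*(pi*2.65/0.02066116)^2
G = 86051.4289 (linear)
G = 10*log10(86051.4289) = 49.3476 dBi

49.3476 dBi


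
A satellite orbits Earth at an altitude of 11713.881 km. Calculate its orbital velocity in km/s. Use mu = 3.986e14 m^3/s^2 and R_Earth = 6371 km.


r = R_E + alt = 6371.0 + 11713.881 = 18084.8810 km = 1.8084881e+07 m
v = sqrt(mu/r) = sqrt(3.986e14 / 1.8084881e+07) = 4694.7322 m/s = 4.6947 km/s

4.6947 km/s


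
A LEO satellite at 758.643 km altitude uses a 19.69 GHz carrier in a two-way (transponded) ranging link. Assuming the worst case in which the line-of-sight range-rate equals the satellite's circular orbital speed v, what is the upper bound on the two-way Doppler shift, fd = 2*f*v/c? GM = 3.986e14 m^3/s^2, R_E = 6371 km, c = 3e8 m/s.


r = 7.129643e+06 m
v = sqrt(mu/r) = 7477.1270 m/s (worst-case radial velocity)
f = 19.69 GHz = 1.969e+10 Hz
fd = 2*f*v/c = 2*1.969e+10*7477.1270/3.0e+08
fd = 981497.5327 Hz

981497.5327 Hz


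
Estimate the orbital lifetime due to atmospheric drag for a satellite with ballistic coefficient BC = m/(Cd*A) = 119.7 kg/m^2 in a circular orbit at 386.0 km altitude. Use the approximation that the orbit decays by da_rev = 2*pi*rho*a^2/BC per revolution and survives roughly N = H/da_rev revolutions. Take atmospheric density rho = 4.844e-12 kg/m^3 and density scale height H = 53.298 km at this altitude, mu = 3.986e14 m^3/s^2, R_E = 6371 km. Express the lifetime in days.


a = R_E + alt = 6757.0000 km = 6.757e+06 m
da_rev = 2*pi*rho*a^2/BC = 2*pi*4.844e-12*(6.757e+06)^2/119.7 = 11.609077 m per revolution
N = H/da_rev = 53298.0000 m / 11.609077 m = 4591.0627 revolutions
P = 2*pi*sqrt(a^3/mu) = 5527.6699 s
lifetime = N*P = 4591.0627 * 5527.6699 = 2.5377879e+07 s = 293.7255 days

293.7255 days


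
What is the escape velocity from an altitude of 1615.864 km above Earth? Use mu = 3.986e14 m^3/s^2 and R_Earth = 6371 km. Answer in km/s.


r = 6371.0 + 1615.864 = 7986.8640 km = 7.986864e+06 m
v_esc = sqrt(2*mu/r) = sqrt(2*3.986e14 / 7.986864e+06)
v_esc = 9990.6904 m/s = 9.9907 km/s

9.9907 km/s


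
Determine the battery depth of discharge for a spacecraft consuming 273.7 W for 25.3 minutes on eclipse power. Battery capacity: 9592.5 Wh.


E_used = P * t / 60 = 273.7 * 25.3 / 60 = 115.4102 Wh
DOD = E_used / E_total * 100 = 115.4102 / 9592.5 * 100
DOD = 1.2031 %

1.2031 %


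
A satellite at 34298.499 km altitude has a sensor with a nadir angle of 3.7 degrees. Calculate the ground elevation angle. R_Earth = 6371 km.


r = R_E + alt = 40669.4990 km
Law of sines in the satellite / Earth-center / ground-point triangle:
  sin(nadir)/R_E = sin(90 + el)/r  =>  cos(el) = (r/R_E)*sin(nadir)
cos(el) = (40669.4990 / 6371.0000) * sin(3.7 deg) = 0.4119442
el = arccos(0.4119442) = 65.6730 deg
(Earth-central angle = 90 - nadir - el = 20.6270 deg)

65.6730 degrees


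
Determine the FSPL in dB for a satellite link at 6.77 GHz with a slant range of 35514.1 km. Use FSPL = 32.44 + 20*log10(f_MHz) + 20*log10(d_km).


f = 6.77 GHz = 6770.0000 MHz
d = 35514.1 km
FSPL = 32.44 + 20*log10(6770.0000) + 20*log10(35514.1)
FSPL = 32.44 + 76.6118 + 91.0080
FSPL = 200.0598 dB

200.0598 dB


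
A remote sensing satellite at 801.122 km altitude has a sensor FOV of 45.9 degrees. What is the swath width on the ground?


FOV = 45.9 deg = 0.8011061 rad
swath = 2 * alt * tan(FOV/2) = 2 * 801.122 * tan(0.4005531)
swath = 2 * 801.122 * 0.4234453
swath = 678.4627 km

678.4627 km


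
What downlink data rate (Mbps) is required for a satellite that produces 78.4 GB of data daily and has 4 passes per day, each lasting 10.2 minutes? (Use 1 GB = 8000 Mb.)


total contact time = 4 * 10.2 * 60 = 2448.0000 s
data = 78.4 GB = 627200.0000 Mb
rate = 627200.0000 / 2448.0000 = 256.2092 Mbps

256.2092 Mbps


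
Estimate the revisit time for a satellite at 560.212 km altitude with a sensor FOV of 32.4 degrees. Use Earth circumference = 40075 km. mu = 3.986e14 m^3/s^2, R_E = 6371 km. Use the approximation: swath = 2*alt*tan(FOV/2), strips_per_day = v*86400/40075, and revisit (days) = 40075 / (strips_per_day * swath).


swath = 2*560.212*tan(0.2827433) = 325.5133 km
v = sqrt(mu/r) = 7583.4016 m/s = 7.5834 km/s
strips/day = v*86400/40075 = 7.5834*86400/40075 = 16.3495
coverage/day = strips * swath = 16.3495 * 325.5133 = 5321.9765 km
revisit = 40075 / 5321.9765 = 7.5301 days

7.5301 days


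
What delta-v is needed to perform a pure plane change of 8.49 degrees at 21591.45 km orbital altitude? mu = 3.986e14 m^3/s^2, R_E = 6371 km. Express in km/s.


r = 27962.4500 km = 2.796245e+07 m
V = sqrt(mu/r) = 3775.5570 m/s
di = 8.49 deg = 0.1481785 rad
dV = 2*V*sin(di/2) = 2*3775.5570*sin(0.07408923)
dV = 558.9445 m/s = 0.5589445 km/s

0.5589 km/s


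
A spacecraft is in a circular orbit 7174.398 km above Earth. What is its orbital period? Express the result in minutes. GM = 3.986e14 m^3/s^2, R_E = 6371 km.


r = 13545.3980 km = 1.3545398e+07 m
T = 2*pi*sqrt(r^3/mu) = 2*pi*sqrt(2.4852799e+21 / 3.986e14)
T = 15689.1305 s = 261.4855 min

261.4855 minutes


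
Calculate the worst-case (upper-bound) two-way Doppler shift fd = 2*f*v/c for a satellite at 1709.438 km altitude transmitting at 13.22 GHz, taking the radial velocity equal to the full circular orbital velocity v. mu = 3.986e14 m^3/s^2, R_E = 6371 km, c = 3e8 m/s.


r = 8.080438e+06 m
v = sqrt(mu/r) = 7023.4613 m/s (worst-case radial velocity)
f = 13.22 GHz = 1.322e+10 Hz
fd = 2*f*v/c = 2*1.322e+10*7023.4613/3.0e+08
fd = 619001.0591 Hz

619001.0591 Hz


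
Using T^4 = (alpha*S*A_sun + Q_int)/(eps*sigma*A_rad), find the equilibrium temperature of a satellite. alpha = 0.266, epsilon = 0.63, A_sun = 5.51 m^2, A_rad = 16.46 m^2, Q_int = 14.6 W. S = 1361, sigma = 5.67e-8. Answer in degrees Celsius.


Numerator = alpha*S*A_sun + Q_int = 0.266*1361*5.51 + 14.6 = 2009.3633 W
Denominator = eps*sigma*A_rad = 0.63*5.67e-8*16.46 = 5.8796766e-07 W/K^4
T^4 = 3.4174724e+09 K^4
T = 241.7833 K = -31.3667 C

-31.3667 degrees Celsius


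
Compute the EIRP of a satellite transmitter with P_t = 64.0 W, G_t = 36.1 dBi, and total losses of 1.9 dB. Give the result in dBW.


Pt = 64.0 W = 18.0618 dBW
EIRP = Pt_dBW + Gt - losses = 18.0618 + 36.1 - 1.9 = 52.2618 dBW

52.2618 dBW


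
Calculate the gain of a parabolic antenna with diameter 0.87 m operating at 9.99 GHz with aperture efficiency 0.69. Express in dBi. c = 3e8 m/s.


lambda = c/f = 3e8 / 9.99e+09 = 0.03003003 m
G = eta*(pi*D/lambda)^2 = 0.69*(pi*0.87/0.03003003)^2
G = 5715.7840 (linear)
G = 10*log10(5715.7840) = 37.5708 dBi

37.5708 dBi


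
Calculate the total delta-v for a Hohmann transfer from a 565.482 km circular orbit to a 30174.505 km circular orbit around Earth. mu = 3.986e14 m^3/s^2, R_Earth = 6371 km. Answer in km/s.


r1 = 6936.4820 km = 6.936482e+06 m
r2 = 36545.5050 km = 3.6545505e+07 m
dv1 = sqrt(mu/r1)*(sqrt(2*r2/(r1+r2)) - 1) = 2247.7322 m/s
dv2 = sqrt(mu/r2)*(1 - sqrt(2*r1/(r1+r2))) = 1437.1258 m/s
total dv = |dv1| + |dv2| = 2247.7322 + 1437.1258 = 3684.8580 m/s = 3.6849 km/s

3.6849 km/s


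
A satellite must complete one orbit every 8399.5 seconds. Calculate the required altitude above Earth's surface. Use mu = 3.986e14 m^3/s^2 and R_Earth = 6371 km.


T = 8399.5 s
r = (mu*T^2/(4*pi^2))^(1/3) = (3.986e14 * 8399.5^2 / (4*pi^2))^(1/3)
r = 8.9308914e+06 m = 8930.8914 km
alt = r - R_E = 8930.8914 - 6371 = 2559.8914 km

2559.8914 km


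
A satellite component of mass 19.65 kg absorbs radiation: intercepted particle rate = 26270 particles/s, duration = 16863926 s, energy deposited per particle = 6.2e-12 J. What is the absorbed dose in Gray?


Total energy deposited = rate * time * E_per
  = 26270 * 16863926 * 6.2e-12 = 2.7467 J
Dose = E_total / mass = 2.7467 / 19.65
Dose = 0.1397809 Gy

0.1398 Gy


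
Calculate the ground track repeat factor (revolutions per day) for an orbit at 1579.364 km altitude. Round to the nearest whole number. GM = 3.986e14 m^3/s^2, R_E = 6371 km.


r = 7.950364e+06 m
T = 2*pi*sqrt(r^3/mu) = 7054.9143 s = 117.5819 min
revs/day = 1440 / 117.5819 = 12.2468
Rounded: 12 revolutions per day

12 revolutions per day


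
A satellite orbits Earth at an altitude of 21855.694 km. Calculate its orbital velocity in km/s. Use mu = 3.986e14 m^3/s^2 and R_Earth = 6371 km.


r = R_E + alt = 6371.0 + 21855.694 = 28226.6940 km = 2.8226694e+07 m
v = sqrt(mu/r) = sqrt(3.986e14 / 2.8226694e+07) = 3757.8431 m/s = 3.7578 km/s

3.7578 km/s


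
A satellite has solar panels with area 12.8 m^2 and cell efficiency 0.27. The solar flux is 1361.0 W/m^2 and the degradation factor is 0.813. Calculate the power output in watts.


P = area * eta * S * degradation
P = 12.8 * 0.27 * 1361.0 * 0.813
P = 3824.0398 W

3824.0398 W


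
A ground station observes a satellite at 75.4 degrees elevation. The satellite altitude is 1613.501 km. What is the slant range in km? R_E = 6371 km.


h = 1613.501 km, el = 75.4 deg
d = -R_E*sin(el) + sqrt((R_E*sin(el))^2 + 2*R_E*h + h^2)
d = -6371.0000*sin(1.3160) + sqrt((6371.0000*0.9677092)^2 + 2*6371.0000*1613.501 + 1613.501^2)
d = 1656.0568 km

1656.0568 km


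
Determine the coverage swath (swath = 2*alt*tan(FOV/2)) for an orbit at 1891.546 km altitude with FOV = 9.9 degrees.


FOV = 9.9 deg = 0.1727876 rad
swath = 2 * alt * tan(FOV/2) = 2 * 1891.546 * tan(0.0863938)
swath = 2 * 1891.546 * 0.08660939
swath = 327.6513 km

327.6513 km


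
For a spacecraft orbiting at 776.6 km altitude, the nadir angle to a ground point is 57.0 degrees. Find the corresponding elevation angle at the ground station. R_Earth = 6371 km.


r = R_E + alt = 7147.6000 km
Law of sines in the satellite / Earth-center / ground-point triangle:
  sin(nadir)/R_E = sin(90 + el)/r  =>  cos(el) = (r/R_E)*sin(nadir)
cos(el) = (7147.6000 / 6371.0000) * sin(57.0 deg) = 0.9409012
el = arccos(0.9409012) = 19.7965 deg
(Earth-central angle = 90 - nadir - el = 13.2035 deg)

19.7965 degrees


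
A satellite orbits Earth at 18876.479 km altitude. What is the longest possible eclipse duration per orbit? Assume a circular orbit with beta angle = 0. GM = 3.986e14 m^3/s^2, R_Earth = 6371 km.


r = 25247.4790 km
T = 665.4064 min
Eclipse fraction = arcsin(R_E/r)/pi = arcsin(6371.0000/25247.4790)/pi
= arcsin(0.252342)/pi = 0.0812008
Eclipse duration = 0.0812008 * 665.4064 = 54.0315 min

54.0315 minutes


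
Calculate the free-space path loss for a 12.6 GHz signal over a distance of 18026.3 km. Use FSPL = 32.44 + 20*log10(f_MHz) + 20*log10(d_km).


f = 12.6 GHz = 12600.0000 MHz
d = 18026.3 km
FSPL = 32.44 + 20*log10(12600.0000) + 20*log10(18026.3)
FSPL = 32.44 + 82.0074 + 85.1181
FSPL = 199.5655 dB

199.5655 dB


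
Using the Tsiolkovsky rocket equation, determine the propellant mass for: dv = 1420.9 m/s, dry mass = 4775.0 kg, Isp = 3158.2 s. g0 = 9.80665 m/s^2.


ve = Isp * g0 = 3158.2 * 9.80665 = 30971.362030 m/s
mass ratio = exp(dv/ve) = exp(1420.9/30971.362030) = 1.04694654
m_prop = m_dry * (mr - 1) = 4775.0 * (1.04694654 - 1)
m_prop = 224.1697 kg

224.1697 kg


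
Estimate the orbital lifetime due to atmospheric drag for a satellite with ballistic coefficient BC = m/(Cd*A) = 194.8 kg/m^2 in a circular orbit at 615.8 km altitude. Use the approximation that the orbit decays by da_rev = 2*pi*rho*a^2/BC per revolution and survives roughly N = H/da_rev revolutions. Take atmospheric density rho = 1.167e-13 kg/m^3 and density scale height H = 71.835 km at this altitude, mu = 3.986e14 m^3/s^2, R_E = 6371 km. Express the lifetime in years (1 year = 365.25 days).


a = R_E + alt = 6986.8000 km = 6.9868e+06 m
da_rev = 2*pi*rho*a^2/BC = 2*pi*1.167e-13*(6.9868e+06)^2/194.8 = 0.183746212 m per revolution
N = H/da_rev = 71835.0000 m / 0.183746212 m = 390946.8346 revolutions
P = 2*pi*sqrt(a^3/mu) = 5812.0413 s
lifetime = N*P = 390946.8346 * 5812.0413 = 2.2721991e+09 s = 26298.6011 days
years = 26298.6011 / 365.25 = 72.0016 years

72.0016 years


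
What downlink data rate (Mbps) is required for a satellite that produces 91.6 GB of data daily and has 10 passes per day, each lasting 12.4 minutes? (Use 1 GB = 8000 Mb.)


total contact time = 10 * 12.4 * 60 = 7440.0000 s
data = 91.6 GB = 732800.0000 Mb
rate = 732800.0000 / 7440.0000 = 98.4946 Mbps

98.4946 Mbps


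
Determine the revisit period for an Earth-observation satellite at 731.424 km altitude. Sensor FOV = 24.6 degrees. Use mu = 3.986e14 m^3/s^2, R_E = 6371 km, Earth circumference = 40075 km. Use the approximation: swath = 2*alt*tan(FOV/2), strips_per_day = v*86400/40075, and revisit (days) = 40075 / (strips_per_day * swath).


swath = 2*731.424*tan(0.2146755) = 318.9524 km
v = sqrt(mu/r) = 7491.4408 m/s = 7.4914 km/s
strips/day = v*86400/40075 = 7.4914*86400/40075 = 16.1512
coverage/day = strips * swath = 16.1512 * 318.9524 = 5151.4738 km
revisit = 40075 / 5151.4738 = 7.7793 days

7.7793 days


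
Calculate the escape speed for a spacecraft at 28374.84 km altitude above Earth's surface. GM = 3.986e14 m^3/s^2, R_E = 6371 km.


r = 6371.0 + 28374.84 = 34745.8400 km = 3.474584e+07 m
v_esc = sqrt(2*mu/r) = sqrt(2*3.986e14 / 3.474584e+07)
v_esc = 4789.9639 m/s = 4.7900 km/s

4.7900 km/s


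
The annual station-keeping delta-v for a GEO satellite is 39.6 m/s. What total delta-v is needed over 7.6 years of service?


dV = rate * years = 39.6 * 7.6
dV = 300.9600 m/s

300.9600 m/s


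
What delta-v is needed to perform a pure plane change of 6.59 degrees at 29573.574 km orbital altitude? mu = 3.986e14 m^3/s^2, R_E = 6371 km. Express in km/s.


r = 35944.5740 km = 3.5944574e+07 m
V = sqrt(mu/r) = 3330.0594 m/s
di = 6.59 deg = 0.1150172 rad
dV = 2*V*sin(di/2) = 2*3330.0594*sin(0.0575086)
dV = 382.8030 m/s = 0.382803 km/s

0.3828 km/s
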